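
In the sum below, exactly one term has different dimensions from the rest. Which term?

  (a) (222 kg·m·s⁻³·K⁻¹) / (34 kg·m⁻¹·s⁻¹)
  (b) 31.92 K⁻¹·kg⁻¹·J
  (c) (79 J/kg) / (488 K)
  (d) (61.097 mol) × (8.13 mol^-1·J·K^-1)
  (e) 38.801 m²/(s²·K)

Work out the base dimensions of each:
  (a) [kg·m·s⁻³·K⁻¹] / [kg·m⁻¹·s⁻¹] = m²·s⁻²·K⁻¹
  (b) J·kg⁻¹·K⁻¹ = N·m·kg⁻¹·K⁻¹ = m²·s⁻²·K⁻¹
  (c) [m²·s⁻²] / [K] = m²·s⁻²·K⁻¹
  (d) [mol] · [kg·m²·s⁻²·K⁻¹·mol⁻¹] = kg·m²·s⁻²·K⁻¹
  (e) m²·s⁻²·K⁻¹
All reduce to m²·s⁻²·K⁻¹ except (d), which is kg·m²·s⁻²·K⁻¹.

(d)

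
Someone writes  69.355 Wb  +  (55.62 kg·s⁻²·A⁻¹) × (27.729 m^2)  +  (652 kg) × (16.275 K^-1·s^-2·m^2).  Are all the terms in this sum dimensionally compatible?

No

Work out the base dimensions of each:
  69.355 Wb:  Wb = V·s = kg·m²·s⁻²·A⁻¹
  (55.62 kg·s⁻²·A⁻¹) × (27.729 m^2):  [kg·s⁻²·A⁻¹] · [m²] = kg·m²·s⁻²·A⁻¹
  (652 kg) × (16.275 K^-1·s^-2·m^2):  [kg] · [m²·s⁻²·K⁻¹] = kg·m²·s⁻²·K⁻¹
The terms do not share a single dimension (kg·m²·s⁻²·A⁻¹ vs kg·m²·s⁻²·K⁻¹).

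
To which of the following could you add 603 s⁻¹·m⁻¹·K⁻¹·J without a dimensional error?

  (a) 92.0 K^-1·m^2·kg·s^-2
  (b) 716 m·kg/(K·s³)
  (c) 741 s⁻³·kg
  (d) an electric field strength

Reference: J·s⁻¹·m⁻¹·K⁻¹ = N·m·s⁻¹·m⁻¹·K⁻¹ = kg·m·s⁻³·K⁻¹.
Each option:
  (a) kg·m²·s⁻²·K⁻¹
  (b) kg·m·s⁻³·K⁻¹  ← same
  (c) kg·s⁻³
  (d) [electric field strength] = kg·m·s⁻³·A⁻¹
Only (b) matches kg·m·s⁻³·K⁻¹.

(b)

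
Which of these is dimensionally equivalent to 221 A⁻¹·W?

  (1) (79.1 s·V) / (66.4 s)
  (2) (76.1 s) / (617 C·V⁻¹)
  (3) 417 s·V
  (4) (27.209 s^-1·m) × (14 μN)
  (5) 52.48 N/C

Reference: W·A⁻¹ = J·s⁻¹·A⁻¹ = kg·m²·s⁻³·A⁻¹.
Each option:
  (1) [kg·m²·s⁻²·A⁻¹] / [s] = kg·m²·s⁻³·A⁻¹  ← same
  (2) [s] / [kg⁻¹·m⁻²·s⁴·A²] = kg·m²·s⁻³·A⁻²
  (3) V·s = J·C⁻¹·s = kg·m²·s⁻²·A⁻¹
  (4) [m·s⁻¹] · [kg·m·s⁻²] = kg·m²·s⁻³
  (5) N·C⁻¹ = kg·m·s⁻²·(s·A)⁻¹ = kg·m·s⁻³·A⁻¹
Only (1) matches kg·m²·s⁻³·A⁻¹.

(1)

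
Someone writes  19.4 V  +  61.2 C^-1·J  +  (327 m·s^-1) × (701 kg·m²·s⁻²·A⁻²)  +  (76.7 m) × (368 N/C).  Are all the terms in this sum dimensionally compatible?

Expand each in SI base units:
  19.4 V:  V = J·C⁻¹ = kg·m²·s⁻³·A⁻¹
  61.2 C^-1·J:  J·C⁻¹ = N·m·(s·A)⁻¹ = kg·m²·s⁻³·A⁻¹
  (327 m·s^-1) × (701 kg·m²·s⁻²·A⁻²):  [m·s⁻¹] · [kg·m²·s⁻²·A⁻²] = kg·m³·s⁻³·A⁻²
  (76.7 m) × (368 N/C):  [m] · [kg·m·s⁻³·A⁻¹] = kg·m²·s⁻³·A⁻¹
The terms do not share a single dimension (kg·m²·s⁻³·A⁻¹ vs kg·m³·s⁻³·A⁻²).

No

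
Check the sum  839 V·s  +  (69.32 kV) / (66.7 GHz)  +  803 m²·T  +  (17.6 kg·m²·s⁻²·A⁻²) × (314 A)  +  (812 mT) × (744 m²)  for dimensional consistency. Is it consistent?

Yes

Expand each in SI base units:
  839 V·s:  V·s = J·C⁻¹·s = kg·m²·s⁻²·A⁻¹
  (69.32 kV) / (66.7 GHz):  [kg·m²·s⁻³·A⁻¹] / [s⁻¹] = kg·m²·s⁻²·A⁻¹
  803 m²·T:  T·m² = Wb·m⁻²·m² = kg·m²·s⁻²·A⁻¹
  (17.6 kg·m²·s⁻²·A⁻²) × (314 A):  [kg·m²·s⁻²·A⁻²] · [A] = kg·m²·s⁻²·A⁻¹
  (812 mT) × (744 m²):  [kg·s⁻²·A⁻¹] · [m²] = kg·m²·s⁻²·A⁻¹
Every term reduces to kg·m²·s⁻²·A⁻¹.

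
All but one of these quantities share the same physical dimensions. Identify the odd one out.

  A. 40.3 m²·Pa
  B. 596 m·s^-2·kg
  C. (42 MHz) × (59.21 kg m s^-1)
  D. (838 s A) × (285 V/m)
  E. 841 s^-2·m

Work out the base dimensions of each:
  A. Pa·m² = N·m⁻²·m² = kg·m·s⁻²
  B. kg·m·s⁻²
  C. [s⁻¹] · [kg·m·s⁻¹] = kg·m·s⁻²
  D. [s·A] · [kg·m·s⁻³·A⁻¹] = kg·m·s⁻²
  E. m·s⁻²
All reduce to kg·m·s⁻² except E., which is m·s⁻².

E.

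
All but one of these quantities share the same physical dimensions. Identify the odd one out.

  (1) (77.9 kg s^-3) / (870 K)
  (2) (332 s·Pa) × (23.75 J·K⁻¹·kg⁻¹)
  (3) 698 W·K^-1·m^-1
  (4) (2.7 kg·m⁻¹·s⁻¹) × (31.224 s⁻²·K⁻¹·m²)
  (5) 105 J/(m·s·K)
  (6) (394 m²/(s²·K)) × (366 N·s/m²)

Reduce each to base SI dimensions:
  (1) [kg·s⁻³] / [K] = kg·s⁻³·K⁻¹
  (2) [kg·m⁻¹·s⁻¹] · [m²·s⁻²·K⁻¹] = kg·m·s⁻³·K⁻¹
  (3) W·m⁻¹·K⁻¹ = J·s⁻¹·m⁻¹·K⁻¹ = kg·m·s⁻³·K⁻¹
  (4) [kg·m⁻¹·s⁻¹] · [m²·s⁻²·K⁻¹] = kg·m·s⁻³·K⁻¹
  (5) J·s⁻¹·m⁻¹·K⁻¹ = N·m·s⁻¹·m⁻¹·K⁻¹ = kg·m·s⁻³·K⁻¹
  (6) [m²·s⁻²·K⁻¹] · [kg·m⁻¹·s⁻¹] = kg·m·s⁻³·K⁻¹
All reduce to kg·m·s⁻³·K⁻¹ except (1), which is kg·s⁻³·K⁻¹.

(1)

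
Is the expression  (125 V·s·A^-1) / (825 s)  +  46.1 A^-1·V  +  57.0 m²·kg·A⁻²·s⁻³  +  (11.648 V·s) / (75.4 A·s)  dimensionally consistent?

Yes

Expand each in SI base units:
  (125 V·s·A^-1) / (825 s):  [kg·m²·s⁻²·A⁻²] / [s] = kg·m²·s⁻³·A⁻²
  46.1 A^-1·V:  V·A⁻¹ = J·C⁻¹·A⁻¹ = kg·m²·s⁻³·A⁻²
  57.0 m²·kg·A⁻²·s⁻³:  kg·m²·s⁻³·A⁻²
  (11.648 V·s) / (75.4 A·s):  [kg·m²·s⁻²·A⁻¹] / [s·A] = kg·m²·s⁻³·A⁻²
Every term reduces to kg·m²·s⁻³·A⁻².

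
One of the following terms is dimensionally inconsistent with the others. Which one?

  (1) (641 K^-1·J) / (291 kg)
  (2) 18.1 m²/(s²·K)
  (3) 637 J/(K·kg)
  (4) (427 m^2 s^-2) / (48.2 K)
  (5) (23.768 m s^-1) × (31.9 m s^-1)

(5)

Reduce each to base SI dimensions:
  (1) [kg·m²·s⁻²·K⁻¹] / [kg] = m²·s⁻²·K⁻¹
  (2) m²·s⁻²·K⁻¹
  (3) J·kg⁻¹·K⁻¹ = N·m·kg⁻¹·K⁻¹ = m²·s⁻²·K⁻¹
  (4) [m²·s⁻²] / [K] = m²·s⁻²·K⁻¹
  (5) [m·s⁻¹] · [m·s⁻¹] = m²·s⁻²
All reduce to m²·s⁻²·K⁻¹ except (5), which is m²·s⁻².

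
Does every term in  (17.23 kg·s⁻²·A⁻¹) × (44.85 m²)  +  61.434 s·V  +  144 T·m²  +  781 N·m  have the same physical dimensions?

No

Dimensions:
  (17.23 kg·s⁻²·A⁻¹) × (44.85 m²):  [kg·s⁻²·A⁻¹] · [m²] = kg·m²·s⁻²·A⁻¹
  61.434 s·V:  V·s = J·C⁻¹·s = kg·m²·s⁻²·A⁻¹
  144 T·m²:  T·m² = Wb·m⁻²·m² = kg·m²·s⁻²·A⁻¹
  781 N·m:  N·m = kg·m·s⁻²·m = kg·m²·s⁻²
The terms do not share a single dimension (kg·m²·s⁻² vs kg·m²·s⁻²·A⁻¹).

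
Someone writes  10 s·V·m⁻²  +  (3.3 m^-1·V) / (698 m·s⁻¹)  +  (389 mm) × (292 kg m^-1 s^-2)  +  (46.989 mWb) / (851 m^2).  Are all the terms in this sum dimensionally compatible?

No

Dimensions:
  10 s·V·m⁻²:  V·s·m⁻² = J·C⁻¹·s·m⁻² = kg·s⁻²·A⁻¹
  (3.3 m^-1·V) / (698 m·s⁻¹):  [kg·m·s⁻³·A⁻¹] / [m·s⁻¹] = kg·s⁻²·A⁻¹
  (389 mm) × (292 kg m^-1 s^-2):  [m] · [kg·m⁻¹·s⁻²] = kg·s⁻²
  (46.989 mWb) / (851 m^2):  [kg·m²·s⁻²·A⁻¹] / [m²] = kg·s⁻²·A⁻¹
The terms do not share a single dimension (kg·s⁻² vs kg·s⁻²·A⁻¹).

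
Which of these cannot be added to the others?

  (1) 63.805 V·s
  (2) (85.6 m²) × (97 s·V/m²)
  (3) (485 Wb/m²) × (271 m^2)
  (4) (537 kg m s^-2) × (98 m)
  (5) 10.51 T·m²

(4)

Reduce each to base SI dimensions:
  (1) V·s = J·C⁻¹·s = kg·m²·s⁻²·A⁻¹
  (2) [m²] · [kg·s⁻²·A⁻¹] = kg·m²·s⁻²·A⁻¹
  (3) [kg·s⁻²·A⁻¹] · [m²] = kg·m²·s⁻²·A⁻¹
  (4) [kg·m·s⁻²] · [m] = kg·m²·s⁻²
  (5) T·m² = Wb·m⁻²·m² = kg·m²·s⁻²·A⁻¹
All reduce to kg·m²·s⁻²·A⁻¹ except (4), which is kg·m²·s⁻².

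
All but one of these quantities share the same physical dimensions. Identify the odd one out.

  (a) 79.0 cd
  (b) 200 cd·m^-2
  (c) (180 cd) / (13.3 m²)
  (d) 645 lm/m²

(a)

Reduce each to base SI dimensions:
  (a) cd
  (b) cd·m⁻² = m⁻²·cd
  (c) [cd] / [m²] = m⁻²·cd
  (d) lm·m⁻² = cd·m⁻² = m⁻²·cd
All reduce to m⁻²·cd except (a), which is cd.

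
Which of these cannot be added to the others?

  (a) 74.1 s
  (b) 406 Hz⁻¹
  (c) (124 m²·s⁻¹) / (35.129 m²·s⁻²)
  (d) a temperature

(d)

Dimensions:
  (a) s
  (b) Hz⁻¹ = (s⁻¹)⁻¹ = s
  (c) [m²·s⁻¹] / [m²·s⁻²] = s
  (d) [temperature] = K
All reduce to s except (d), which is K.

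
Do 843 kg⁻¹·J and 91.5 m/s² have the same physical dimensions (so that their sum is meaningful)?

Expand each in SI base units:
  843 kg⁻¹·J:  J·kg⁻¹ = N·m·kg⁻¹ = m²·s⁻²
  91.5 m/s²:  m·s⁻²
m²·s⁻² ≠ m·s⁻², so they cannot be added.

No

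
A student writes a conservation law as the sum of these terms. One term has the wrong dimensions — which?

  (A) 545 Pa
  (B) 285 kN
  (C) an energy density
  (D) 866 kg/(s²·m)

In SI base units:
  (A) Pa = N·m⁻² = kg·m⁻¹·s⁻²
  (B) N = kg·m·s⁻²
  (C) [energy density] = kg·m⁻¹·s⁻²
  (D) kg·m⁻¹·s⁻²
All reduce to kg·m⁻¹·s⁻² except (B), which is kg·m·s⁻².

(B)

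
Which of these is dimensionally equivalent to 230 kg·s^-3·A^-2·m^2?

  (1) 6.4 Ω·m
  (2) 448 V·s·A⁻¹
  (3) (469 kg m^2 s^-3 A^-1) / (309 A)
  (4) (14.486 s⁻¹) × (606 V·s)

(3)

Reference: kg·m²·s⁻³·A⁻².
Each option:
  (1) Ω·m = V·A⁻¹·m = kg·m³·s⁻³·A⁻²
  (2) V·s·A⁻¹ = J·C⁻¹·s·A⁻¹ = kg·m²·s⁻²·A⁻²
  (3) [kg·m²·s⁻³·A⁻¹] / [A] = kg·m²·s⁻³·A⁻²  ← same
  (4) [s⁻¹] · [kg·m²·s⁻²·A⁻¹] = kg·m²·s⁻³·A⁻¹
Only (3) matches kg·m²·s⁻³·A⁻².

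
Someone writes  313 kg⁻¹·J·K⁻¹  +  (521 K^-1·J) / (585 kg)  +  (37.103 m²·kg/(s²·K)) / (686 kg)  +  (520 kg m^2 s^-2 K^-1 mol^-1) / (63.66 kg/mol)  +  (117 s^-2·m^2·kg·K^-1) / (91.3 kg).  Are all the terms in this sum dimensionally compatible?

Yes

In SI base units:
  313 kg⁻¹·J·K⁻¹:  J·kg⁻¹·K⁻¹ = N·m·kg⁻¹·K⁻¹ = m²·s⁻²·K⁻¹
  (521 K^-1·J) / (585 kg):  [kg·m²·s⁻²·K⁻¹] / [kg] = m²·s⁻²·K⁻¹
  (37.103 m²·kg/(s²·K)) / (686 kg):  [kg·m²·s⁻²·K⁻¹] / [kg] = m²·s⁻²·K⁻¹
  (520 kg m^2 s^-2 K^-1 mol^-1) / (63.66 kg/mol):  [kg·m²·s⁻²·K⁻¹·mol⁻¹] / [kg·mol⁻¹] = m²·s⁻²·K⁻¹
  (117 s^-2·m^2·kg·K^-1) / (91.3 kg):  [kg·m²·s⁻²·K⁻¹] / [kg] = m²·s⁻²·K⁻¹
Every term reduces to m²·s⁻²·K⁻¹.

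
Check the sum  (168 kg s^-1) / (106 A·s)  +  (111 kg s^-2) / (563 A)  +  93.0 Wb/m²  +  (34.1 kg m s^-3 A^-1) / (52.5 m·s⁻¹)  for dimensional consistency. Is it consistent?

Reduce each to base SI dimensions:
  (168 kg s^-1) / (106 A·s):  [kg·s⁻¹] / [s·A] = kg·s⁻²·A⁻¹
  (111 kg s^-2) / (563 A):  [kg·s⁻²] / [A] = kg·s⁻²·A⁻¹
  93.0 Wb/m²:  Wb·m⁻² = V·s·m⁻² = kg·s⁻²·A⁻¹
  (34.1 kg m s^-3 A^-1) / (52.5 m·s⁻¹):  [kg·m·s⁻³·A⁻¹] / [m·s⁻¹] = kg·s⁻²·A⁻¹
Every term reduces to kg·s⁻²·A⁻¹.

Yes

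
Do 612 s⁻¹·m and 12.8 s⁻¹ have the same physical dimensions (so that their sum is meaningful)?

Reduce each to base SI dimensions:
  612 s⁻¹·m:  m·s⁻¹
  12.8 s⁻¹:  s⁻¹
m·s⁻¹ ≠ s⁻¹, so they cannot be added.

No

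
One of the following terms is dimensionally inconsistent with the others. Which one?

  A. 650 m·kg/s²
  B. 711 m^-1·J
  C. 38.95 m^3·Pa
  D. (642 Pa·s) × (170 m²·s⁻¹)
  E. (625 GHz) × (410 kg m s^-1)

In SI base units:
  A. kg·m·s⁻²
  B. J·m⁻¹ = N·m·m⁻¹ = kg·m·s⁻²
  C. Pa·m³ = N·m⁻²·m³ = kg·m²·s⁻²
  D. [kg·m⁻¹·s⁻¹] · [m²·s⁻¹] = kg·m·s⁻²
  E. [s⁻¹] · [kg·m·s⁻¹] = kg·m·s⁻²
All reduce to kg·m·s⁻² except C., which is kg·m²·s⁻².

C.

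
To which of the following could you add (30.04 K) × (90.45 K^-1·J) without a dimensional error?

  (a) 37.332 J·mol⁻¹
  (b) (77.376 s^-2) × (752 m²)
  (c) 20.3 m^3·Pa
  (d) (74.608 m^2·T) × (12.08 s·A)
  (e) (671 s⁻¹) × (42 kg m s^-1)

Reference: [K] · [kg·m²·s⁻²·K⁻¹] = kg·m²·s⁻².
Each option:
  (a) J·mol⁻¹ = N·m·mol⁻¹ = kg·m²·s⁻²·mol⁻¹
  (b) [s⁻²] · [m²] = m²·s⁻²
  (c) Pa·m³ = N·m⁻²·m³ = kg·m²·s⁻²  ← same
  (d) [kg·m²·s⁻²·A⁻¹] · [s·A] = kg·m²·s⁻¹
  (e) [s⁻¹] · [kg·m·s⁻¹] = kg·m·s⁻²
Only (c) matches kg·m²·s⁻².

(c)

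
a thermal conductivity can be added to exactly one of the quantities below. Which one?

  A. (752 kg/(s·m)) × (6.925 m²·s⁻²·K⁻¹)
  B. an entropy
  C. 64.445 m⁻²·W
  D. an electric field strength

A.

Reference: [thermal conductivity] = kg·m·s⁻³·K⁻¹.
Each option:
  A. [kg·m⁻¹·s⁻¹] · [m²·s⁻²·K⁻¹] = kg·m·s⁻³·K⁻¹  ← same
  B. [entropy] = kg·m²·s⁻²·K⁻¹
  C. W·m⁻² = J·s⁻¹·m⁻² = kg·s⁻³
  D. [electric field strength] = kg·m·s⁻³·A⁻¹
Only A. matches kg·m·s⁻³·K⁻¹.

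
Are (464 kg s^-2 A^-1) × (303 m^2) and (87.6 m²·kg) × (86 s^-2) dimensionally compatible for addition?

Expand each in SI base units:
  (464 kg s^-2 A^-1) × (303 m^2):  [kg·s⁻²·A⁻¹] · [m²] = kg·m²·s⁻²·A⁻¹
  (87.6 m²·kg) × (86 s^-2):  [kg·m²] · [s⁻²] = kg·m²·s⁻²
kg·m²·s⁻²·A⁻¹ ≠ kg·m²·s⁻², so they cannot be added.

No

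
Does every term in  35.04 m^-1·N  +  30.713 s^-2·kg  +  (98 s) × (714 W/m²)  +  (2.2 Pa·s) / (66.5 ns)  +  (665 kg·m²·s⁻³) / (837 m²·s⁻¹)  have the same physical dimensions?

No

In SI base units:
  35.04 m^-1·N:  N·m⁻¹ = kg·m·s⁻²·m⁻¹ = kg·s⁻²
  30.713 s^-2·kg:  kg·s⁻²
  (98 s) × (714 W/m²):  [s] · [kg·s⁻³] = kg·s⁻²
  (2.2 Pa·s) / (66.5 ns):  [kg·m⁻¹·s⁻¹] / [s] = kg·m⁻¹·s⁻²
  (665 kg·m²·s⁻³) / (837 m²·s⁻¹):  [kg·m²·s⁻³] / [m²·s⁻¹] = kg·s⁻²
The terms do not share a single dimension (kg·m⁻¹·s⁻² vs kg·s⁻²).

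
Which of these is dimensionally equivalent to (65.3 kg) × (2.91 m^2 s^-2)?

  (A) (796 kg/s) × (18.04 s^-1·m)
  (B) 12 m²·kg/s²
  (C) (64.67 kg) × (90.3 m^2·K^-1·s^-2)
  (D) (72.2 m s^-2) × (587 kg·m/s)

Reference: [kg] · [m²·s⁻²] = kg·m²·s⁻².
Each option:
  (A) [kg·s⁻¹] · [m·s⁻¹] = kg·m·s⁻²
  (B) kg·m²·s⁻²  ← same
  (C) [kg] · [m²·s⁻²·K⁻¹] = kg·m²·s⁻²·K⁻¹
  (D) [m·s⁻²] · [kg·m·s⁻¹] = kg·m²·s⁻³
Only (B) matches kg·m²·s⁻².

(B)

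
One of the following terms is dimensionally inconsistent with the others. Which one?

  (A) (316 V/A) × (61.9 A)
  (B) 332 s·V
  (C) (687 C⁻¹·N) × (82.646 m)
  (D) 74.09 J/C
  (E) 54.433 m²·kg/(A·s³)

(B)

Expand each in SI base units:
  (A) [kg·m²·s⁻³·A⁻²] · [A] = kg·m²·s⁻³·A⁻¹
  (B) V·s = J·C⁻¹·s = kg·m²·s⁻²·A⁻¹
  (C) [kg·m·s⁻³·A⁻¹] · [m] = kg·m²·s⁻³·A⁻¹
  (D) J·C⁻¹ = N·m·(s·A)⁻¹ = kg·m²·s⁻³·A⁻¹
  (E) kg·m²·s⁻³·A⁻¹
All reduce to kg·m²·s⁻³·A⁻¹ except (B), which is kg·m²·s⁻²·A⁻¹.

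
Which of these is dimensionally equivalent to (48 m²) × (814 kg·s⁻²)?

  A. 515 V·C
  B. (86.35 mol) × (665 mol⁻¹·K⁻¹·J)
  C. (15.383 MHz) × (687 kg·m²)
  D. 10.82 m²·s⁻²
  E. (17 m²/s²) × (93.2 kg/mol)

A.

Reference: [m²] · [kg·s⁻²] = kg·m²·s⁻².
Each option:
  A. C·V = s·A·J·C⁻¹ = kg·m²·s⁻²  ← same
  B. [mol] · [kg·m²·s⁻²·K⁻¹·mol⁻¹] = kg·m²·s⁻²·K⁻¹
  C. [s⁻¹] · [kg·m²] = kg·m²·s⁻¹
  D. m²·s⁻²
  E. [m²·s⁻²] · [kg·mol⁻¹] = kg·m²·s⁻²·mol⁻¹
Only A. matches kg·m²·s⁻².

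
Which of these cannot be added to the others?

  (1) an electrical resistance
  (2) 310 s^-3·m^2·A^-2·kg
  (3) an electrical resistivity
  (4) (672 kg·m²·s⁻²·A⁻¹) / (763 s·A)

(3)

Dimensions:
  (1) [electrical resistance] = kg·m²·s⁻³·A⁻²
  (2) kg·m²·s⁻³·A⁻²
  (3) [electrical resistivity] = kg·m³·s⁻³·A⁻²
  (4) [kg·m²·s⁻²·A⁻¹] / [s·A] = kg·m²·s⁻³·A⁻²
All reduce to kg·m²·s⁻³·A⁻² except (3), which is kg·m³·s⁻³·A⁻².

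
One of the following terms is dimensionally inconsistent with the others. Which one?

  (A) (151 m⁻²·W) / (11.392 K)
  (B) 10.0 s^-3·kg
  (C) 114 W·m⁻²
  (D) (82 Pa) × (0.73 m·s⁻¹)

(A)

Dimensions:
  (A) [kg·s⁻³] / [K] = kg·s⁻³·K⁻¹
  (B) kg·s⁻³
  (C) W·m⁻² = J·s⁻¹·m⁻² = kg·s⁻³
  (D) [kg·m⁻¹·s⁻²] · [m·s⁻¹] = kg·s⁻³
All reduce to kg·s⁻³ except (A), which is kg·s⁻³·K⁻¹.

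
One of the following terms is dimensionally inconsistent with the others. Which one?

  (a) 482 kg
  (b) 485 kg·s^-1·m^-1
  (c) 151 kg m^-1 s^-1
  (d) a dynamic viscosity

(a)

Reduce each to base SI dimensions:
  (a) kg
  (b) kg·m⁻¹·s⁻¹
  (c) kg·m⁻¹·s⁻¹
  (d) [dynamic viscosity] = kg·m⁻¹·s⁻¹
All reduce to kg·m⁻¹·s⁻¹ except (a), which is kg.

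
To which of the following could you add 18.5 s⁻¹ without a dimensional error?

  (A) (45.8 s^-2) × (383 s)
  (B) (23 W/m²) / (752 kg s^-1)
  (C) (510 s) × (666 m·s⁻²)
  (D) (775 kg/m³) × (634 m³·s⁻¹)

Reference: s⁻¹.
Each option:
  (A) [s⁻²] · [s] = s⁻¹  ← same
  (B) [kg·s⁻³] / [kg·s⁻¹] = s⁻²
  (C) [s] · [m·s⁻²] = m·s⁻¹
  (D) [kg·m⁻³] · [m³·s⁻¹] = kg·s⁻¹
Only (A) matches s⁻¹.

(A)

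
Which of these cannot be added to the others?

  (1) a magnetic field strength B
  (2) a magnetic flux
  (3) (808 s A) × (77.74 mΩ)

(1)

Expand each in SI base units:
  (1) [magnetic field strength B] = kg·s⁻²·A⁻¹
  (2) [magnetic flux] = kg·m²·s⁻²·A⁻¹
  (3) [s·A] · [kg·m²·s⁻³·A⁻²] = kg·m²·s⁻²·A⁻¹
All reduce to kg·m²·s⁻²·A⁻¹ except (1), which is kg·s⁻²·A⁻¹.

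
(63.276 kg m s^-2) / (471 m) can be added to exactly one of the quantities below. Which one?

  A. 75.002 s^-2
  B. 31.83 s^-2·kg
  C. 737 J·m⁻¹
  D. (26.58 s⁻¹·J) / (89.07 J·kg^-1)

Reference: [kg·m·s⁻²] / [m] = kg·s⁻².
Each option:
  A. s⁻²
  B. kg·s⁻²  ← same
  C. J·m⁻¹ = N·m·m⁻¹ = kg·m·s⁻²
  D. [kg·m²·s⁻³] / [m²·s⁻²] = kg·s⁻¹
Only B. matches kg·s⁻².

B.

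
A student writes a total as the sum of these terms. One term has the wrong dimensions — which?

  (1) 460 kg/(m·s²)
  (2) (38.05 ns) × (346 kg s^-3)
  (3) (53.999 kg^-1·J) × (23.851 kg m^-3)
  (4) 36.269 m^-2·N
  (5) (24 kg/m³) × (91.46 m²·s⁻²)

In SI base units:
  (1) kg·m⁻¹·s⁻²
  (2) [s] · [kg·s⁻³] = kg·s⁻²
  (3) [m²·s⁻²] · [kg·m⁻³] = kg·m⁻¹·s⁻²
  (4) N·m⁻² = kg·m·s⁻²·m⁻² = kg·m⁻¹·s⁻²
  (5) [kg·m⁻³] · [m²·s⁻²] = kg·m⁻¹·s⁻²
All reduce to kg·m⁻¹·s⁻² except (2), which is kg·s⁻².

(2)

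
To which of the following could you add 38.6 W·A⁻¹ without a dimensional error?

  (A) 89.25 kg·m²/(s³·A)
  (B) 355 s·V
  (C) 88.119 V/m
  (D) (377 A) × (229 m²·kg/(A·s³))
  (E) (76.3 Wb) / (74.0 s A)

(A)

Reference: W·A⁻¹ = J·s⁻¹·A⁻¹ = kg·m²·s⁻³·A⁻¹.
Each option:
  (A) kg·m²·s⁻³·A⁻¹  ← same
  (B) V·s = J·C⁻¹·s = kg·m²·s⁻²·A⁻¹
  (C) V·m⁻¹ = J·C⁻¹·m⁻¹ = kg·m·s⁻³·A⁻¹
  (D) [A] · [kg·m²·s⁻³·A⁻¹] = kg·m²·s⁻³
  (E) [kg·m²·s⁻²·A⁻¹] / [s·A] = kg·m²·s⁻³·A⁻²
Only (A) matches kg·m²·s⁻³·A⁻¹.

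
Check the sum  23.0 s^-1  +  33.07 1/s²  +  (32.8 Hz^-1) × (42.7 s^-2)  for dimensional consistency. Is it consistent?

Reduce each to base SI dimensions:
  23.0 s^-1:  s⁻¹
  33.07 1/s²:  s⁻²
  (32.8 Hz^-1) × (42.7 s^-2):  [s] · [s⁻²] = s⁻¹
The terms do not share a single dimension (s⁻² vs s⁻¹).

No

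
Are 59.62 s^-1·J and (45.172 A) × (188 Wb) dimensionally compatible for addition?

No

In SI base units:
  59.62 s^-1·J:  J·s⁻¹ = N·m·s⁻¹ = kg·m²·s⁻³
  (45.172 A) × (188 Wb):  [A] · [kg·m²·s⁻²·A⁻¹] = kg·m²·s⁻²
kg·m²·s⁻³ ≠ kg·m²·s⁻², so they cannot be added.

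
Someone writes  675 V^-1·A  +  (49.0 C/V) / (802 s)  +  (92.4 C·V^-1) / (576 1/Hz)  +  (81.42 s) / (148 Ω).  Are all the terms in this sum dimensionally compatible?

No

In SI base units:
  675 V^-1·A:  A·V⁻¹ = A·(J·C⁻¹)⁻¹ = kg⁻¹·m⁻²·s³·A²
  (49.0 C/V) / (802 s):  [kg⁻¹·m⁻²·s⁴·A²] / [s] = kg⁻¹·m⁻²·s³·A²
  (92.4 C·V^-1) / (576 1/Hz):  [kg⁻¹·m⁻²·s⁴·A²] / [s] = kg⁻¹·m⁻²·s³·A²
  (81.42 s) / (148 Ω):  [s] / [kg·m²·s⁻³·A⁻²] = kg⁻¹·m⁻²·s⁴·A²
The terms do not share a single dimension (kg⁻¹·m⁻²·s³·A² vs kg⁻¹·m⁻²·s⁴·A²).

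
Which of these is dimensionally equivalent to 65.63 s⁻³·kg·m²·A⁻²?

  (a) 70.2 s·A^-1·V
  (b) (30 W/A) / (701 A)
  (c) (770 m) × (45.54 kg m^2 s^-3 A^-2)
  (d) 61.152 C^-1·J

(b)

Reference: kg·m²·s⁻³·A⁻².
Each option:
  (a) V·s·A⁻¹ = J·C⁻¹·s·A⁻¹ = kg·m²·s⁻²·A⁻²
  (b) [kg·m²·s⁻³·A⁻¹] / [A] = kg·m²·s⁻³·A⁻²  ← same
  (c) [m] · [kg·m²·s⁻³·A⁻²] = kg·m³·s⁻³·A⁻²
  (d) J·C⁻¹ = N·m·(s·A)⁻¹ = kg·m²·s⁻³·A⁻¹
Only (b) matches kg·m²·s⁻³·A⁻².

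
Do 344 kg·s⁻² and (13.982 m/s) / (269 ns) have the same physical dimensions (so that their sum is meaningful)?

No

Dimensions:
  344 kg·s⁻²:  kg·s⁻²
  (13.982 m/s) / (269 ns):  [m·s⁻¹] / [s] = m·s⁻²
kg·s⁻² ≠ m·s⁻², so they cannot be added.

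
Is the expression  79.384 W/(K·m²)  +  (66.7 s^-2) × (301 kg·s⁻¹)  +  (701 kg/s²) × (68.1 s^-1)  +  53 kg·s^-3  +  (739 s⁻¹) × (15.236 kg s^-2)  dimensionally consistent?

No

Dimensions:
  79.384 W/(K·m²):  W·m⁻²·K⁻¹ = J·s⁻¹·m⁻²·K⁻¹ = kg·s⁻³·K⁻¹
  (66.7 s^-2) × (301 kg·s⁻¹):  [s⁻²] · [kg·s⁻¹] = kg·s⁻³
  (701 kg/s²) × (68.1 s^-1):  [kg·s⁻²] · [s⁻¹] = kg·s⁻³
  53 kg·s^-3:  kg·s⁻³
  (739 s⁻¹) × (15.236 kg s^-2):  [s⁻¹] · [kg·s⁻²] = kg·s⁻³
The terms do not share a single dimension (kg·s⁻³ vs kg·s⁻³·K⁻¹).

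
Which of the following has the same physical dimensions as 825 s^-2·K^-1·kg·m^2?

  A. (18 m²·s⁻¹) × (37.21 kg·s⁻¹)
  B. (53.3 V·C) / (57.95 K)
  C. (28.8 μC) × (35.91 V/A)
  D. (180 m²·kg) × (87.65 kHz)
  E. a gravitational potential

Reference: kg·m²·s⁻²·K⁻¹.
Each option:
  A. [m²·s⁻¹] · [kg·s⁻¹] = kg·m²·s⁻²
  B. [kg·m²·s⁻²] / [K] = kg·m²·s⁻²·K⁻¹  ← same
  C. [s·A] · [kg·m²·s⁻³·A⁻²] = kg·m²·s⁻²·A⁻¹
  D. [kg·m²] · [s⁻¹] = kg·m²·s⁻¹
  E. [gravitational potential] = m²·s⁻²
Only B. matches kg·m²·s⁻²·K⁻¹.

B.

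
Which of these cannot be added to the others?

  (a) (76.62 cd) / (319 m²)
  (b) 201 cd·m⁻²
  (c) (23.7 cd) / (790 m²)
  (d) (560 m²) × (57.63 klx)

Work out the base dimensions of each:
  (a) [cd] / [m²] = m⁻²·cd
  (b) cd·m⁻² = m⁻²·cd
  (c) [cd] / [m²] = m⁻²·cd
  (d) [m²] · [m⁻²·cd] = cd
All reduce to m⁻²·cd except (d), which is cd.

(d)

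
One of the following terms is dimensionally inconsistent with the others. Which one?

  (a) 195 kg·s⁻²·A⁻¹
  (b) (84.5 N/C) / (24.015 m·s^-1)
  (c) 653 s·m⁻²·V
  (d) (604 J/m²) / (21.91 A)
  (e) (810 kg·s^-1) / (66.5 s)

(e)

Reduce each to base SI dimensions:
  (a) kg·s⁻²·A⁻¹
  (b) [kg·m·s⁻³·A⁻¹] / [m·s⁻¹] = kg·s⁻²·A⁻¹
  (c) V·s·m⁻² = J·C⁻¹·s·m⁻² = kg·s⁻²·A⁻¹
  (d) [kg·s⁻²] / [A] = kg·s⁻²·A⁻¹
  (e) [kg·s⁻¹] / [s] = kg·s⁻²
All reduce to kg·s⁻²·A⁻¹ except (e), which is kg·s⁻².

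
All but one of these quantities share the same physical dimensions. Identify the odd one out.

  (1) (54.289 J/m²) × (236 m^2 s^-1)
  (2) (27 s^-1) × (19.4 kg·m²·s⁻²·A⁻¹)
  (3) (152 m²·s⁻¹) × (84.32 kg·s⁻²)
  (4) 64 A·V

Work out the base dimensions of each:
  (1) [kg·s⁻²] · [m²·s⁻¹] = kg·m²·s⁻³
  (2) [s⁻¹] · [kg·m²·s⁻²·A⁻¹] = kg·m²·s⁻³·A⁻¹
  (3) [m²·s⁻¹] · [kg·s⁻²] = kg·m²·s⁻³
  (4) V·A = J·C⁻¹·A = kg·m²·s⁻³
All reduce to kg·m²·s⁻³ except (2), which is kg·m²·s⁻³·A⁻¹.

(2)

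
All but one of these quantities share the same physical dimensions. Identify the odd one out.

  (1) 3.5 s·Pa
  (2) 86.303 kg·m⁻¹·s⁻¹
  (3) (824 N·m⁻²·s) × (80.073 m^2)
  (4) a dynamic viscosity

Reduce each to base SI dimensions:
  (1) Pa·s = N·m⁻²·s = kg·m⁻¹·s⁻¹
  (2) kg·m⁻¹·s⁻¹
  (3) [kg·m⁻¹·s⁻¹] · [m²] = kg·m·s⁻¹
  (4) [dynamic viscosity] = kg·m⁻¹·s⁻¹
All reduce to kg·m⁻¹·s⁻¹ except (3), which is kg·m·s⁻¹.

(3)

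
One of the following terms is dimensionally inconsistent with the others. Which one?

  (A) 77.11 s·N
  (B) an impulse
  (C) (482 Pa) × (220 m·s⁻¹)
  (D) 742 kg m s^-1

Expand each in SI base units:
  (A) N·s = kg·m·s⁻²·s = kg·m·s⁻¹
  (B) [impulse] = kg·m·s⁻¹
  (C) [kg·m⁻¹·s⁻²] · [m·s⁻¹] = kg·s⁻³
  (D) kg·m·s⁻¹
All reduce to kg·m·s⁻¹ except (C), which is kg·s⁻³.

(C)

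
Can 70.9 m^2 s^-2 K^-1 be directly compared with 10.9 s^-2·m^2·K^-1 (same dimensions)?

Yes

Dimensions:
  70.9 m^2 s^-2 K^-1:  m²·s⁻²·K⁻¹
  10.9 s^-2·m^2·K^-1:  m²·s⁻²·K⁻¹
Both are m²·s⁻²·K⁻¹, so they have the same dimensions and can be added.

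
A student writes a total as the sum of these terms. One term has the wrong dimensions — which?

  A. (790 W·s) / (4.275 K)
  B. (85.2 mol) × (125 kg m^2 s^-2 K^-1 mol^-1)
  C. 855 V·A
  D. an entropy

C.

In SI base units:
  A. [kg·m²·s⁻²] / [K] = kg·m²·s⁻²·K⁻¹
  B. [mol] · [kg·m²·s⁻²·K⁻¹·mol⁻¹] = kg·m²·s⁻²·K⁻¹
  C. V·A = J·C⁻¹·A = kg·m²·s⁻³
  D. [entropy] = kg·m²·s⁻²·K⁻¹
All reduce to kg·m²·s⁻²·K⁻¹ except C., which is kg·m²·s⁻³.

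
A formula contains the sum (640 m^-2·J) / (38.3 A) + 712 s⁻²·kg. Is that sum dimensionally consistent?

Expand each in SI base units:
  (640 m^-2·J) / (38.3 A):  [kg·s⁻²] / [A] = kg·s⁻²·A⁻¹
  712 s⁻²·kg:  kg·s⁻²
kg·s⁻²·A⁻¹ ≠ kg·s⁻², so they cannot be added.

No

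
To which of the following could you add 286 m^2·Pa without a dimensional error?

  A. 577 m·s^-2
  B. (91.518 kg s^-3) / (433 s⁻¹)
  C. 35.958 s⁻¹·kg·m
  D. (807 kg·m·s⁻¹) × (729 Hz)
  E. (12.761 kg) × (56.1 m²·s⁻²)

Reference: Pa·m² = N·m⁻²·m² = kg·m·s⁻².
Each option:
  A. m·s⁻²
  B. [kg·s⁻³] / [s⁻¹] = kg·s⁻²
  C. kg·m·s⁻¹
  D. [kg·m·s⁻¹] · [s⁻¹] = kg·m·s⁻²  ← same
  E. [kg] · [m²·s⁻²] = kg·m²·s⁻²
Only D. matches kg·m·s⁻².

D.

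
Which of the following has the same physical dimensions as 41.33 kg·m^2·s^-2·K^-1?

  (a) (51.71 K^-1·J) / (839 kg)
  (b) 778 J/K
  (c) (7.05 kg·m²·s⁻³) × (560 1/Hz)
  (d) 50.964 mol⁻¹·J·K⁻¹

(b)

Reference: kg·m²·s⁻²·K⁻¹.
Each option:
  (a) [kg·m²·s⁻²·K⁻¹] / [kg] = m²·s⁻²·K⁻¹
  (b) J·K⁻¹ = N·m·K⁻¹ = kg·m²·s⁻²·K⁻¹  ← same
  (c) [kg·m²·s⁻³] · [s] = kg·m²·s⁻²
  (d) J·mol⁻¹·K⁻¹ = N·m·mol⁻¹·K⁻¹ = kg·m²·s⁻²·K⁻¹·mol⁻¹
Only (b) matches kg·m²·s⁻²·K⁻¹.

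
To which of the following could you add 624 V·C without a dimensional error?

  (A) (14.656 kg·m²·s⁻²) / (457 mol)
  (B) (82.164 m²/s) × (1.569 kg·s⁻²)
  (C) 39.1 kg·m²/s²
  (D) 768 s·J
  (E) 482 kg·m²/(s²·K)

(C)

Reference: C·V = s·A·J·C⁻¹ = kg·m²·s⁻².
Each option:
  (A) [kg·m²·s⁻²] / [mol] = kg·m²·s⁻²·mol⁻¹
  (B) [m²·s⁻¹] · [kg·s⁻²] = kg·m²·s⁻³
  (C) kg·m²·s⁻²  ← same
  (D) J·s = N·m·s = kg·m²·s⁻¹
  (E) kg·m²·s⁻²·K⁻¹
Only (C) matches kg·m²·s⁻².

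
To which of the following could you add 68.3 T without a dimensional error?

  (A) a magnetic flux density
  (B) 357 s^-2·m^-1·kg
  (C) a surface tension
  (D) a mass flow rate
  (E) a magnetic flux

(A)

Reference: T = Wb·m⁻² = kg·s⁻²·A⁻¹.
Each option:
  (A) [magnetic flux density] = kg·s⁻²·A⁻¹  ← same
  (B) kg·m⁻¹·s⁻²
  (C) [surface tension] = kg·s⁻²
  (D) [mass flow rate] = kg·s⁻¹
  (E) [magnetic flux] = kg·m²·s⁻²·A⁻¹
Only (A) matches kg·s⁻²·A⁻¹.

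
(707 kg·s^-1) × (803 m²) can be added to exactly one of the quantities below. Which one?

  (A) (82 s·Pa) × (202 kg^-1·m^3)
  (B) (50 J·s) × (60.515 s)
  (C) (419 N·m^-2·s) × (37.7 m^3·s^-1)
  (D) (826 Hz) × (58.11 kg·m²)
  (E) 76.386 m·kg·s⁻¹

(D)

Reference: [kg·s⁻¹] · [m²] = kg·m²·s⁻¹.
Each option:
  (A) [kg·m⁻¹·s⁻¹] · [kg⁻¹·m³] = m²·s⁻¹
  (B) [kg·m²·s⁻¹] · [s] = kg·m²
  (C) [kg·m⁻¹·s⁻¹] · [m³·s⁻¹] = kg·m²·s⁻²
  (D) [s⁻¹] · [kg·m²] = kg·m²·s⁻¹  ← same
  (E) kg·m·s⁻¹
Only (D) matches kg·m²·s⁻¹.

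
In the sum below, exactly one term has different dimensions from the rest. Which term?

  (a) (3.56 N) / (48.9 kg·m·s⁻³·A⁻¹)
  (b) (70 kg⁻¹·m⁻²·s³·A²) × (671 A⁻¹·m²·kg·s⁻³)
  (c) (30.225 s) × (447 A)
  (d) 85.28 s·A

(b)

Expand each in SI base units:
  (a) [kg·m·s⁻²] / [kg·m·s⁻³·A⁻¹] = s·A
  (b) [kg⁻¹·m⁻²·s³·A²] · [kg·m²·s⁻³·A⁻¹] = A
  (c) [s] · [A] = s·A
  (d) A·s = s·A
All reduce to s·A except (b), which is A.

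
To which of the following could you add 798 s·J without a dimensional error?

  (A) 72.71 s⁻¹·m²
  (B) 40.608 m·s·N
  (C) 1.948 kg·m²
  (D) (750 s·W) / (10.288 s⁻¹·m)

Reference: J·s = N·m·s = kg·m²·s⁻¹.
Each option:
  (A) m²·s⁻¹
  (B) N·m·s = kg·m·s⁻²·m·s = kg·m²·s⁻¹  ← same
  (C) kg·m²
  (D) [kg·m²·s⁻²] / [m·s⁻¹] = kg·m·s⁻¹
Only (B) matches kg·m²·s⁻¹.

(B)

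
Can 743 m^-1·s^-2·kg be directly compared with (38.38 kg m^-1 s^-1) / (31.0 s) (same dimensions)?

Yes

In SI base units:
  743 m^-1·s^-2·kg:  kg·m⁻¹·s⁻²
  (38.38 kg m^-1 s^-1) / (31.0 s):  [kg·m⁻¹·s⁻¹] / [s] = kg·m⁻¹·s⁻²
Both are kg·m⁻¹·s⁻², so they have the same dimensions and can be added.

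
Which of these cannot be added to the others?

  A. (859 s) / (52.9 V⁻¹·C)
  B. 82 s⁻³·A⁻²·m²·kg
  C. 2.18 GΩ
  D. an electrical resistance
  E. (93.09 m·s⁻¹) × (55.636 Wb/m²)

Dimensions:
  A. [s] / [kg⁻¹·m⁻²·s⁴·A²] = kg·m²·s⁻³·A⁻²
  B. kg·m²·s⁻³·A⁻²
  C. Ω = V·A⁻¹ = kg·m²·s⁻³·A⁻²
  D. [electrical resistance] = kg·m²·s⁻³·A⁻²
  E. [m·s⁻¹] · [kg·s⁻²·A⁻¹] = kg·m·s⁻³·A⁻¹
All reduce to kg·m²·s⁻³·A⁻² except E., which is kg·m·s⁻³·A⁻¹.

E.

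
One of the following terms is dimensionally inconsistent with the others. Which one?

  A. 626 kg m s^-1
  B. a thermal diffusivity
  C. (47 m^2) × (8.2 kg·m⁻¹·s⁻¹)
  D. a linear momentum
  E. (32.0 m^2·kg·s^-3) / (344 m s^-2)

In SI base units:
  A. kg·m·s⁻¹
  B. [thermal diffusivity] = m²·s⁻¹
  C. [m²] · [kg·m⁻¹·s⁻¹] = kg·m·s⁻¹
  D. [linear momentum] = kg·m·s⁻¹
  E. [kg·m²·s⁻³] / [m·s⁻²] = kg·m·s⁻¹
All reduce to kg·m·s⁻¹ except B., which is m²·s⁻¹.

B.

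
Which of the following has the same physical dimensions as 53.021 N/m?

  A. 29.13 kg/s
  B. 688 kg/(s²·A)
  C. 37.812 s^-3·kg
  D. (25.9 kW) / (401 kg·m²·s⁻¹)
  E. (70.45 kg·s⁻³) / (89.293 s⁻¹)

Reference: N·m⁻¹ = kg·m·s⁻²·m⁻¹ = kg·s⁻².
Each option:
  A. kg·s⁻¹
  B. kg·s⁻²·A⁻¹
  C. kg·s⁻³
  D. [kg·m²·s⁻³] / [kg·m²·s⁻¹] = s⁻²
  E. [kg·s⁻³] / [s⁻¹] = kg·s⁻²  ← same
Only E. matches kg·s⁻².

E.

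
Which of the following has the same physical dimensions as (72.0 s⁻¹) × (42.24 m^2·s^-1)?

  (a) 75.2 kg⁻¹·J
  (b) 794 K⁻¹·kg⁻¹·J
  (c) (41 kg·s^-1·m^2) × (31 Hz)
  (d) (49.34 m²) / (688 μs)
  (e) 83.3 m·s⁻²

Reference: [s⁻¹] · [m²·s⁻¹] = m²·s⁻².
Each option:
  (a) J·kg⁻¹ = N·m·kg⁻¹ = m²·s⁻²  ← same
  (b) J·kg⁻¹·K⁻¹ = N·m·kg⁻¹·K⁻¹ = m²·s⁻²·K⁻¹
  (c) [kg·m²·s⁻¹] · [s⁻¹] = kg·m²·s⁻²
  (d) [m²] / [s] = m²·s⁻¹
  (e) m·s⁻²
Only (a) matches m²·s⁻².

(a)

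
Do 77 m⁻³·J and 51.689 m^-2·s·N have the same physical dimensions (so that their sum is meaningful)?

No

Work out the base dimensions of each:
  77 m⁻³·J:  J·m⁻³ = N·m·m⁻³ = kg·m⁻¹·s⁻²
  51.689 m^-2·s·N:  N·s·m⁻² = kg·m·s⁻²·s·m⁻² = kg·m⁻¹·s⁻¹
kg·m⁻¹·s⁻² ≠ kg·m⁻¹·s⁻¹, so they cannot be added.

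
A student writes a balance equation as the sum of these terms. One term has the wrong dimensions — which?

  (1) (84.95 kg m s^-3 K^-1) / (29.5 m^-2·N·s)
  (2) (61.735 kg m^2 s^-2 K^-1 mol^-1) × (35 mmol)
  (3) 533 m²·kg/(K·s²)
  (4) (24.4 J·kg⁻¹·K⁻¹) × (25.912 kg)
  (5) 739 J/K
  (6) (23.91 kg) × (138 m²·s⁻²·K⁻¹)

(1)

In SI base units:
  (1) [kg·m·s⁻³·K⁻¹] / [kg·m⁻¹·s⁻¹] = m²·s⁻²·K⁻¹
  (2) [kg·m²·s⁻²·K⁻¹·mol⁻¹] · [mol] = kg·m²·s⁻²·K⁻¹
  (3) kg·m²·s⁻²·K⁻¹
  (4) [m²·s⁻²·K⁻¹] · [kg] = kg·m²·s⁻²·K⁻¹
  (5) J·K⁻¹ = N·m·K⁻¹ = kg·m²·s⁻²·K⁻¹
  (6) [kg] · [m²·s⁻²·K⁻¹] = kg·m²·s⁻²·K⁻¹
All reduce to kg·m²·s⁻²·K⁻¹ except (1), which is m²·s⁻²·K⁻¹.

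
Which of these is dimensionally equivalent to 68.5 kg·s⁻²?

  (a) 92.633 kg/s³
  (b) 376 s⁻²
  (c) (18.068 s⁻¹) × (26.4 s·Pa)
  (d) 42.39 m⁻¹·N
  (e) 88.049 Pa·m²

Reference: kg·s⁻².
Each option:
  (a) kg·s⁻³
  (b) s⁻²
  (c) [s⁻¹] · [kg·m⁻¹·s⁻¹] = kg·m⁻¹·s⁻²
  (d) N·m⁻¹ = kg·m·s⁻²·m⁻¹ = kg·s⁻²  ← same
  (e) Pa·m² = N·m⁻²·m² = kg·m·s⁻²
Only (d) matches kg·s⁻².

(d)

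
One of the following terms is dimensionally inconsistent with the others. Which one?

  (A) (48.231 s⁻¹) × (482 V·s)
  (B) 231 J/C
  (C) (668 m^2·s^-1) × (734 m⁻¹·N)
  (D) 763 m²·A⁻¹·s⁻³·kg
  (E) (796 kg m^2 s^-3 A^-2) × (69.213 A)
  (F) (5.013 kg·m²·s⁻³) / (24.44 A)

Reduce each to base SI dimensions:
  (A) [s⁻¹] · [kg·m²·s⁻²·A⁻¹] = kg·m²·s⁻³·A⁻¹
  (B) J·C⁻¹ = N·m·(s·A)⁻¹ = kg·m²·s⁻³·A⁻¹
  (C) [m²·s⁻¹] · [kg·s⁻²] = kg·m²·s⁻³
  (D) kg·m²·s⁻³·A⁻¹
  (E) [kg·m²·s⁻³·A⁻²] · [A] = kg·m²·s⁻³·A⁻¹
  (F) [kg·m²·s⁻³] / [A] = kg·m²·s⁻³·A⁻¹
All reduce to kg·m²·s⁻³·A⁻¹ except (C), which is kg·m²·s⁻³.

(C)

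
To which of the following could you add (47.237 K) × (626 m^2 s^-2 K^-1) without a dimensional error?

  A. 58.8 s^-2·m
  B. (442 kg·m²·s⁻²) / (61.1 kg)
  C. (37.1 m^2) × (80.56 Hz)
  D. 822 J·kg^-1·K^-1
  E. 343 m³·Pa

Reference: [K] · [m²·s⁻²·K⁻¹] = m²·s⁻².
Each option:
  A. m·s⁻²
  B. [kg·m²·s⁻²] / [kg] = m²·s⁻²  ← same
  C. [m²] · [s⁻¹] = m²·s⁻¹
  D. J·kg⁻¹·K⁻¹ = N·m·kg⁻¹·K⁻¹ = m²·s⁻²·K⁻¹
  E. Pa·m³ = N·m⁻²·m³ = kg·m²·s⁻²
Only B. matches m²·s⁻².

B.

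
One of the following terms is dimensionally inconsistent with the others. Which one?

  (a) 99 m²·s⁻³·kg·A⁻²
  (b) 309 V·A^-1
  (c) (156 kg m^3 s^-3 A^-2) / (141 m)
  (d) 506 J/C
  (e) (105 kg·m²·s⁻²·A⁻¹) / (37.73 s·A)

In SI base units:
  (a) kg·m²·s⁻³·A⁻²
  (b) V·A⁻¹ = J·C⁻¹·A⁻¹ = kg·m²·s⁻³·A⁻²
  (c) [kg·m³·s⁻³·A⁻²] / [m] = kg·m²·s⁻³·A⁻²
  (d) J·C⁻¹ = N·m·(s·A)⁻¹ = kg·m²·s⁻³·A⁻¹
  (e) [kg·m²·s⁻²·A⁻¹] / [s·A] = kg·m²·s⁻³·A⁻²
All reduce to kg·m²·s⁻³·A⁻² except (d), which is kg·m²·s⁻³·A⁻¹.

(d)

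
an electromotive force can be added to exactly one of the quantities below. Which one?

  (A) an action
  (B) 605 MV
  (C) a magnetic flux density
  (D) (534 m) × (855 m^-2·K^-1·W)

Reference: [electromotive force] = kg·m²·s⁻³·A⁻¹.
Each option:
  (A) [action] = kg·m²·s⁻¹
  (B) V = J·C⁻¹ = kg·m²·s⁻³·A⁻¹  ← same
  (C) [magnetic flux density] = kg·s⁻²·A⁻¹
  (D) [m] · [kg·s⁻³·K⁻¹] = kg·m·s⁻³·K⁻¹
Only (B) matches kg·m²·s⁻³·A⁻¹.

(B)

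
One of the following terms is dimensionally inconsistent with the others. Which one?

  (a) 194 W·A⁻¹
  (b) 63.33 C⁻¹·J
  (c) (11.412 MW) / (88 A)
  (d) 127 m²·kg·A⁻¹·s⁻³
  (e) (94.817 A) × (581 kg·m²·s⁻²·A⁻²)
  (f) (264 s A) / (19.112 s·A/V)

Work out the base dimensions of each:
  (a) W·A⁻¹ = J·s⁻¹·A⁻¹ = kg·m²·s⁻³·A⁻¹
  (b) J·C⁻¹ = N·m·(s·A)⁻¹ = kg·m²·s⁻³·A⁻¹
  (c) [kg·m²·s⁻³] / [A] = kg·m²·s⁻³·A⁻¹
  (d) kg·m²·s⁻³·A⁻¹
  (e) [A] · [kg·m²·s⁻²·A⁻²] = kg·m²·s⁻²·A⁻¹
  (f) [s·A] / [kg⁻¹·m⁻²·s⁴·A²] = kg·m²·s⁻³·A⁻¹
All reduce to kg·m²·s⁻³·A⁻¹ except (e), which is kg·m²·s⁻²·A⁻¹.

(e)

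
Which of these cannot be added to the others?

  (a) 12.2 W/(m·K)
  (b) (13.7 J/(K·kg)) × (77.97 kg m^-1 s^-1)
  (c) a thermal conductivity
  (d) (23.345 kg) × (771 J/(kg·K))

(d)

Reduce each to base SI dimensions:
  (a) W·m⁻¹·K⁻¹ = J·s⁻¹·m⁻¹·K⁻¹ = kg·m·s⁻³·K⁻¹
  (b) [m²·s⁻²·K⁻¹] · [kg·m⁻¹·s⁻¹] = kg·m·s⁻³·K⁻¹
  (c) [thermal conductivity] = kg·m·s⁻³·K⁻¹
  (d) [kg] · [m²·s⁻²·K⁻¹] = kg·m²·s⁻²·K⁻¹
All reduce to kg·m·s⁻³·K⁻¹ except (d), which is kg·m²·s⁻²·K⁻¹.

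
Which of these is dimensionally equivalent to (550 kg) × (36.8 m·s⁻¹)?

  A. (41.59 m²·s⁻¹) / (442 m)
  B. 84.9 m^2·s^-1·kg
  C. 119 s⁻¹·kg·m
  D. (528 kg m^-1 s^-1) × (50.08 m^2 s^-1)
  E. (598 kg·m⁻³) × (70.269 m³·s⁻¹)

Reference: [kg] · [m·s⁻¹] = kg·m·s⁻¹.
Each option:
  A. [m²·s⁻¹] / [m] = m·s⁻¹
  B. kg·m²·s⁻¹
  C. kg·m·s⁻¹  ← same
  D. [kg·m⁻¹·s⁻¹] · [m²·s⁻¹] = kg·m·s⁻²
  E. [kg·m⁻³] · [m³·s⁻¹] = kg·s⁻¹
Only C. matches kg·m·s⁻¹.

C.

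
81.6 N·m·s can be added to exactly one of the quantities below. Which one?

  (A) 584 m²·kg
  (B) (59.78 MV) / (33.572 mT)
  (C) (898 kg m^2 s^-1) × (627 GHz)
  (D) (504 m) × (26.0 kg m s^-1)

Reference: N·m·s = kg·m·s⁻²·m·s = kg·m²·s⁻¹.
Each option:
  (A) kg·m²
  (B) [kg·m²·s⁻³·A⁻¹] / [kg·s⁻²·A⁻¹] = m²·s⁻¹
  (C) [kg·m²·s⁻¹] · [s⁻¹] = kg·m²·s⁻²
  (D) [m] · [kg·m·s⁻¹] = kg·m²·s⁻¹  ← same
Only (D) matches kg·m²·s⁻¹.

(D)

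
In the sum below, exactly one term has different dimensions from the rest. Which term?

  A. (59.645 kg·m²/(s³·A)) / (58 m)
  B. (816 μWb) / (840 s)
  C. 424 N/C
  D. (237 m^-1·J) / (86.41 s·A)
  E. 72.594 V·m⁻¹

B.

Dimensions:
  A. [kg·m²·s⁻³·A⁻¹] / [m] = kg·m·s⁻³·A⁻¹
  B. [kg·m²·s⁻²·A⁻¹] / [s] = kg·m²·s⁻³·A⁻¹
  C. N·C⁻¹ = kg·m·s⁻²·(s·A)⁻¹ = kg·m·s⁻³·A⁻¹
  D. [kg·m·s⁻²] / [s·A] = kg·m·s⁻³·A⁻¹
  E. V·m⁻¹ = J·C⁻¹·m⁻¹ = kg·m·s⁻³·A⁻¹
All reduce to kg·m·s⁻³·A⁻¹ except B., which is kg·m²·s⁻³·A⁻¹.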